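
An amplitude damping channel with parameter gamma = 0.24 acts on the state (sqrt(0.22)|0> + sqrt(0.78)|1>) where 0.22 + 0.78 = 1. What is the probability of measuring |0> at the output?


For amplitude damping with parameter gamma on state sqrt(a)|0> + sqrt(b)|1>:
alpha^2 = 0.22, beta^2 = 0.78
P(|0>) = alpha^2 + gamma * beta^2
= 0.22 + 0.24 * 0.78
= 0.22 + 0.1872
= 0.4072

0.4072


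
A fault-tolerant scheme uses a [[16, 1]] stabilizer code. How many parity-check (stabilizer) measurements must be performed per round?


For an [[n,k]] stabilizer code:
Number of stabilizer generators = n - k
= 16 - 1
= 15

15


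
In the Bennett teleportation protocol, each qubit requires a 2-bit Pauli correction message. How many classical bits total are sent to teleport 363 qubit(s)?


Quantum teleportation requires 2 classical bits per qubit teleported.
363 qubit(s) -> 2 * 363 = 726 classical bits

726


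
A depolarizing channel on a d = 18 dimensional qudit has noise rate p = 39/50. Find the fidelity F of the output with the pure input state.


F = (1-p) + p/d
= (1 - 0.7800) + 0.7800/18
= 0.2200 + 0.0433
= 0.2633

0.2633


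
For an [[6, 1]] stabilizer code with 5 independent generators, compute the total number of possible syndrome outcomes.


Each stabilizer generator gives a binary (+1 or -1) measurement outcome.
With 5 independent generators:
Total syndromes = 2^5
= 32

32


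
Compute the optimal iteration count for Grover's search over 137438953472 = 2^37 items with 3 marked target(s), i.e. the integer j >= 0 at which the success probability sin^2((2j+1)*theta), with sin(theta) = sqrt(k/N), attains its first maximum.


After j Grover iterations the success probability is P(j) = sin^2((2j+1)*theta), where sin(theta) = sqrt(k/N).
N = 2^37 = 137438953472, k = 3
sin(theta) = sqrt(k/N) = 4.672030912e-06
theta = arcsin(sqrt(k/N)) = 4.672030912e-06 rad
P(j) reaches its first maximum when (2j+1)*theta is as close as possible to pi/2, i.e. j = round(pi/(4*theta) - 1/2).
pi/(4*theta) - 1/2 = 168105.8713
(For comparison, the common estimate pi/4 * sqrt(N/k) = 168106.3713; the exact maximiser is used here.)
Optimal iterations = 168106

168106


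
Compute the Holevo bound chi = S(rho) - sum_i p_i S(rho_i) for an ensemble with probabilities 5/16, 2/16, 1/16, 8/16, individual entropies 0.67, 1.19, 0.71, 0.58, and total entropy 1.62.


chi = S(rho) - sum_i p_i * S(rho_i)
Weighted entropy = 5/16 * 0.67 + 2/16 * 1.19 + 1/16 * 0.71 + 8/16 * 0.58
= 0.6925
chi = 1.62 - 0.6925
= 0.9275

0.9275


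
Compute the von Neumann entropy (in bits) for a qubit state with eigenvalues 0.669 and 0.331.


S = -p*log2(p) - (1-p)*log2(1-p)
p = 0.6690, 1-p = 0.3310
= -0.6690 * log2(0.6690) - 0.3310 * log2(0.3310)
= -(-0.3880) - (-0.5280)
= 0.9159

0.9159


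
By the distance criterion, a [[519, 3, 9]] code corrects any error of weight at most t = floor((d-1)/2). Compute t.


Code parameters: [[519, 3, 9]], distance d = 9.
Number of correctable errors = floor((d-1)/2)
= floor((9 - 1)/2)
= floor(8/2)
= 4

4


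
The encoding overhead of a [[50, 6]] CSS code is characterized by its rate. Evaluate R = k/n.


Code rate R = k/n
= 6/50
= 0.1200

0.1200


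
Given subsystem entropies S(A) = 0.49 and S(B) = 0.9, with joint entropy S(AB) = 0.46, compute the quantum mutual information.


I(A:B) = S(A) + S(B) - S(AB)
= 0.49 + 0.9 - 0.46
= 0.9300

0.9300


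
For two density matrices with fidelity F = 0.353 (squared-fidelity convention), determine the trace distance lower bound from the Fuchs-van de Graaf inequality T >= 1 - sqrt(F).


Fuchs-van de Graaf (squared-fidelity convention): 1 - sqrt(F) <= T <= sqrt(1 - F).
Lower bound: T >= 1 - sqrt(F)
sqrt(F) = sqrt(0.353) = 0.5941
T >= 1 - 0.5941
T >= 0.4059

0.4059


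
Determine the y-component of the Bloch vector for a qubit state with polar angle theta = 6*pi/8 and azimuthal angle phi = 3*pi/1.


theta = 2.3562, phi = 9.4248
r_y = sin(theta)*sin(phi) = 0.7071 * 0.0000
r_y = 0.0000

0.0000


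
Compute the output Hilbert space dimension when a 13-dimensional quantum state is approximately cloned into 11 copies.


Output space = H^(tensor 11) where dim(H) = 13
dim = 13^11
= 169 (after 2 factors)
= 2197 (after 3 factors)
= 28561 (after 4 factors)
= 371293 (after 5 factors)
= 4826809 (after 6 factors)
= 62748517 (after 7 factors)
= 815730721 (after 8 factors)
= 10604499373 (after 9 factors)
= 137858491849 (after 10 factors)
= 1792160394037 (after 11 factors)
= 1792160394037

1792160394037


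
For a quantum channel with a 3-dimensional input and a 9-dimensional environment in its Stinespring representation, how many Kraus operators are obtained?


Tracing out the environment in an orthonormal basis {|i>_E} gives Kraus operators K_i = <i|_E U |0>_E.
Number of Kraus operators = dim(H_env) = d_env
= 9

9


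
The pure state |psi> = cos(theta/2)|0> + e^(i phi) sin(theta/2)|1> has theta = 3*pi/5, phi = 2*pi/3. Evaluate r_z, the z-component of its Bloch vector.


theta = 1.8850, phi = 2.0944
r_z = cos(theta) = -0.3090

-0.3090


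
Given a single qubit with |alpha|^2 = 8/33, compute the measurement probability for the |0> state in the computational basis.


|alpha|^2 = 8/33 = 0.2424
|beta|^2 = 1 - 8/33 = 25/33 = 0.7576
P(|0>) = |alpha|^2 = 0.2424

0.2424


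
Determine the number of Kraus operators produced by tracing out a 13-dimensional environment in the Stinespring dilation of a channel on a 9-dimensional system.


Tracing out the environment in an orthonormal basis {|i>_E} gives Kraus operators K_i = <i|_E U |0>_E.
Number of Kraus operators = dim(H_env) = d_env
= 13

13


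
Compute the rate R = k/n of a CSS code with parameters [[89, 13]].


Code rate R = k/n
= 13/89
= 0.1461

0.1461


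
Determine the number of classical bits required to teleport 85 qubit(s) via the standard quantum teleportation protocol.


Quantum teleportation requires 2 classical bits per qubit teleported.
85 qubit(s) -> 2 * 85 = 170 classical bits

170


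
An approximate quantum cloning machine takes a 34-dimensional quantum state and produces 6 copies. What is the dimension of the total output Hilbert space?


Output space = H^(tensor 6) where dim(H) = 34
dim = 34^6
= 1156 (after 2 factors)
= 39304 (after 3 factors)
= 1336336 (after 4 factors)
= 45435424 (after 5 factors)
= 1544804416 (after 6 factors)
= 1544804416

1544804416


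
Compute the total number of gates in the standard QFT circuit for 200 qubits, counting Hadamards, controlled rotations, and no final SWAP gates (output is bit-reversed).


Hadamard gates: 200
Controlled rotations: n*(n-1)/2 = 200*199/2 = 19900
SWAP gates: 0 (omitted)
Total = 200 + 19900
= 20100

20100


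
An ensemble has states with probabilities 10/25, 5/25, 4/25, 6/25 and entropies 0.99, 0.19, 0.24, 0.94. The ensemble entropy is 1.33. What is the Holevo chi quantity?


chi = S(rho) - sum_i p_i * S(rho_i)
Weighted entropy = 10/25 * 0.99 + 5/25 * 0.19 + 4/25 * 0.24 + 6/25 * 0.94
= 0.6980
chi = 1.33 - 0.6980
= 0.6320

0.6320


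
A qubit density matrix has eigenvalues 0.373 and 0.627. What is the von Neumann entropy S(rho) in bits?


S = -p*log2(p) - (1-p)*log2(1-p)
p = 0.3730, 1-p = 0.6270
= -0.3730 * log2(0.3730) - 0.6270 * log2(0.6270)
= -(-0.5307) - (-0.4223)
= 0.9529

0.9529


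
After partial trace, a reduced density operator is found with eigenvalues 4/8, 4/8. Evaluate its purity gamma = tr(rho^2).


tr(rho^2) = sum of eigenvalues squared
= (4/8)^2 + (4/8)^2
= (16 + 16) / 64
= 32/64
= 0.5000

0.5000


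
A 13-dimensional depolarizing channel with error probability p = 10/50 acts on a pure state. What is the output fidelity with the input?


F = (1-p) + p/d
= (1 - 0.2000) + 0.2000/13
= 0.8000 + 0.0154
= 0.8154

0.8154


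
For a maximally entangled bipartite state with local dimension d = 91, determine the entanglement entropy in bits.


For a maximally entangled state in d x d:
S = log2(d) = log2(91)
= 6.5078

6.5078


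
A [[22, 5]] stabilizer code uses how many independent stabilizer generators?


For an [[n,k]] stabilizer code:
Number of stabilizer generators = n - k
= 22 - 5
= 17

17


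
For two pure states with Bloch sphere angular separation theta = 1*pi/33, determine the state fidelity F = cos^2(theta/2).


For states separated by angle theta on Bloch sphere:
F = cos^2(theta/2)
theta = 1*pi/33 = 0.0952
theta/2 = 0.0476
cos(theta/2) = 0.9989
F = 0.9977

0.9977


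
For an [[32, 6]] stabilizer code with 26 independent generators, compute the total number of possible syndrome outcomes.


Each stabilizer generator gives a binary (+1 or -1) measurement outcome.
With 26 independent generators:
Total syndromes = 2^26
= 67108864

67108864


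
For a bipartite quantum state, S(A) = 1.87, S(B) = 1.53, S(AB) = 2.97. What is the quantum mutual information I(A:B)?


I(A:B) = S(A) + S(B) - S(AB)
= 1.87 + 1.53 - 2.97
= 0.4300

0.4300


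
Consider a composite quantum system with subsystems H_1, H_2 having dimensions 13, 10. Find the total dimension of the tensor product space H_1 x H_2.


dim(H_1 x H_2) = 13 * 10
= 130

130


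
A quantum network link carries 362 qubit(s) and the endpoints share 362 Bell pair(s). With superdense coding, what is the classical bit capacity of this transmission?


Superdense coding allows 2 classical bits per shared entangled pair.
362 pair(s) -> 2 * 362 = 724 classical bits

724


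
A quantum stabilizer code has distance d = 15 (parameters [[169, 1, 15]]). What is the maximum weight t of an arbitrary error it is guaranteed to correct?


Code parameters: [[169, 1, 15]], distance d = 15.
Number of correctable errors = floor((d-1)/2)
= floor((15 - 1)/2)
= floor(14/2)
= 7

7


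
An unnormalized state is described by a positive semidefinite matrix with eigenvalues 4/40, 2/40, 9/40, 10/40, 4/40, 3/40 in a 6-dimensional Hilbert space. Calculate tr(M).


tr(M) = sum of eigenvalues
= 4/40 + 2/40 + 9/40 + 10/40 + 4/40 + 3/40
= 32/40
= 0.8000

0.8000


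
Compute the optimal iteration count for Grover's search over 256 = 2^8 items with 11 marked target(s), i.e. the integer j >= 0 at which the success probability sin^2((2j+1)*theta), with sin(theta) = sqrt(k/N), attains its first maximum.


After j Grover iterations the success probability is P(j) = sin^2((2j+1)*theta), where sin(theta) = sqrt(k/N).
N = 2^8 = 256, k = 11
sin(theta) = sqrt(k/N) = 0.2072890494
theta = arcsin(sqrt(k/N)) = 0.2088030017 rad
P(j) reaches its first maximum when (2j+1)*theta is as close as possible to pi/2, i.e. j = round(pi/(4*theta) - 1/2).
pi/(4*theta) - 1/2 = 3.2614
(For comparison, the common estimate pi/4 * sqrt(N/k) = 3.7889; the exact maximiser is used here.)
Optimal iterations = 3

3


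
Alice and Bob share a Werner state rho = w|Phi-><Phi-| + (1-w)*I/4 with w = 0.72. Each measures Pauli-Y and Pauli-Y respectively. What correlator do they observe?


|Phi-> = (|00> - |11>)/sqrt(2)
For the pure Bell state, <Y_A Y_B> = +1 (Bell-state Pauli correlator).
The maximally-mixed part I/4 has tr(I/4 * P tensor P) = 0 for any traceless Pauli P.
So <Y_A Y_B>_rho = w * (+1) + (1 - w) * 0
= 0.72 * (+1)
= 0.7200

0.7200


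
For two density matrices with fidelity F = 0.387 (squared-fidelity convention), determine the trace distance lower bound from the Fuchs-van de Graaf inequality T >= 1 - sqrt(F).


Fuchs-van de Graaf (squared-fidelity convention): 1 - sqrt(F) <= T <= sqrt(1 - F).
Lower bound: T >= 1 - sqrt(F)
sqrt(F) = sqrt(0.387) = 0.6221
T >= 1 - 0.6221
T >= 0.3779

0.3779


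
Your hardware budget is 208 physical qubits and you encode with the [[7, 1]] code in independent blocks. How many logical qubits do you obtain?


Each code block uses 7 physical qubits for 1 logical qubit(s).
Number of complete blocks = floor(208 / 7) = 29
Logical qubits = 29 * 1
= 29

29


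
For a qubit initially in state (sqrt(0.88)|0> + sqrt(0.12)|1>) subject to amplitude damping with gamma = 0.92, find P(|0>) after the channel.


For amplitude damping with parameter gamma on state sqrt(a)|0> + sqrt(b)|1>:
alpha^2 = 0.88, beta^2 = 0.12
P(|0>) = alpha^2 + gamma * beta^2
= 0.88 + 0.92 * 0.12
= 0.88 + 0.1104
= 0.9904

0.9904


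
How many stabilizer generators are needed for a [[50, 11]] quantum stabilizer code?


For an [[n,k]] stabilizer code:
Number of stabilizer generators = n - k
= 50 - 11
= 39

39


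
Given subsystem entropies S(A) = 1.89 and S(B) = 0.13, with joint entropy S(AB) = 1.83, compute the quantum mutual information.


I(A:B) = S(A) + S(B) - S(AB)
= 1.89 + 0.13 - 1.83
= 0.1900

0.1900


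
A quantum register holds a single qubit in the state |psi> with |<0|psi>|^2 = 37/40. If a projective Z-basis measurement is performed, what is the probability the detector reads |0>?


|alpha|^2 = 37/40 = 0.9250
|beta|^2 = 1 - 37/40 = 3/40 = 0.0750
P(|0>) = |alpha|^2 = 0.9250

0.9250


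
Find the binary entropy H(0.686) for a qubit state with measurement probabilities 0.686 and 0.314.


S = -p*log2(p) - (1-p)*log2(1-p)
p = 0.6860, 1-p = 0.3140
= -0.6860 * log2(0.6860) - 0.3140 * log2(0.3140)
= -(-0.3730) - (-0.5247)
= 0.8977

0.8977


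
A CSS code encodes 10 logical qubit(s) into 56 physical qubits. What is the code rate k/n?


Code rate R = k/n
= 10/56
= 0.1786

0.1786


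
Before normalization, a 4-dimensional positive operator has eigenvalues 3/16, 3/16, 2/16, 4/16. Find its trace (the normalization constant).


tr(M) = sum of eigenvalues
= 3/16 + 3/16 + 2/16 + 4/16
= 12/16
= 0.7500

0.7500


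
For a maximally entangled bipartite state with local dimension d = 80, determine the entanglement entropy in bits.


For a maximally entangled state in d x d:
S = log2(d) = log2(80)
= 6.3219

6.3219


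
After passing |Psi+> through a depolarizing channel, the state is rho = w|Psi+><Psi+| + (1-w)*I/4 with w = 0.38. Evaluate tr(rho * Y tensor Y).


|Psi+> = (|01> + |10>)/sqrt(2)
For the pure Bell state, <Y_A Y_B> = +1 (Bell-state Pauli correlator).
The maximally-mixed part I/4 has tr(I/4 * P tensor P) = 0 for any traceless Pauli P.
So <Y_A Y_B>_rho = w * (+1) + (1 - w) * 0
= 0.38 * (+1)
= 0.3800

0.3800


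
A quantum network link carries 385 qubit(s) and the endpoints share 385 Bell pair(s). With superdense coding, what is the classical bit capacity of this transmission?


Superdense coding allows 2 classical bits per shared entangled pair.
385 pair(s) -> 2 * 385 = 770 classical bits

770


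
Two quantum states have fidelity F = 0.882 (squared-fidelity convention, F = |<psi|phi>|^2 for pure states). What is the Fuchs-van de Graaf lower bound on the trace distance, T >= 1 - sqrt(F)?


Fuchs-van de Graaf (squared-fidelity convention): 1 - sqrt(F) <= T <= sqrt(1 - F).
Lower bound: T >= 1 - sqrt(F)
sqrt(F) = sqrt(0.882) = 0.9391
T >= 1 - 0.9391
T >= 0.0609

0.0609


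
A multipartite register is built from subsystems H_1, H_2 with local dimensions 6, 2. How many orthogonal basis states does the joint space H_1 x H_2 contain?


dim(H_1 x H_2) = 6 * 2
= 12

12


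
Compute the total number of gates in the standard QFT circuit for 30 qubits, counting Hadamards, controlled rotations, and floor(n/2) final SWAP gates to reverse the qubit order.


Hadamard gates: 30
Controlled rotations: n*(n-1)/2 = 30*29/2 = 435
SWAP gates: floor(n/2) = floor(30/2) = 15
Total = 30 + 435 + 15
= 480

480


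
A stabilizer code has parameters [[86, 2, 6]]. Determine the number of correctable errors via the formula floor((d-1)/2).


Code parameters: [[86, 2, 6]], distance d = 6.
Number of correctable errors = floor((d-1)/2)
= floor((6 - 1)/2)
= floor(5/2)
= 2

2


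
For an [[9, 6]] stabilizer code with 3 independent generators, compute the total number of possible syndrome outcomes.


Each stabilizer generator gives a binary (+1 or -1) measurement outcome.
With 3 independent generators:
Total syndromes = 2^3
= 8

8


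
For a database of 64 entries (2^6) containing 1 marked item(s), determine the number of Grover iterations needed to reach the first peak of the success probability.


After j Grover iterations the success probability is P(j) = sin^2((2j+1)*theta), where sin(theta) = sqrt(k/N).
N = 2^6 = 64, k = 1
sin(theta) = sqrt(k/N) = 0.125
theta = arcsin(sqrt(k/N)) = 0.1253278312 rad
P(j) reaches its first maximum when (2j+1)*theta is as close as possible to pi/2, i.e. j = round(pi/(4*theta) - 1/2).
pi/(4*theta) - 1/2 = 5.7667
(For comparison, the common estimate pi/4 * sqrt(N/k) = 6.2832; the exact maximiser is used here.)
Optimal iterations = 6

6


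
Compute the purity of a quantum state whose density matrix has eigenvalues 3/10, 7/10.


tr(rho^2) = sum of eigenvalues squared
= (3/10)^2 + (7/10)^2
= (9 + 49) / 100
= 58/100
= 0.5800

0.5800


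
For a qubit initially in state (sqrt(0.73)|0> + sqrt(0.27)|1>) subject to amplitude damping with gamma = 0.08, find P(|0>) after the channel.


For amplitude damping with parameter gamma on state sqrt(a)|0> + sqrt(b)|1>:
alpha^2 = 0.73, beta^2 = 0.27
P(|0>) = alpha^2 + gamma * beta^2
= 0.73 + 0.08 * 0.27
= 0.73 + 0.0216
= 0.7516

0.7516


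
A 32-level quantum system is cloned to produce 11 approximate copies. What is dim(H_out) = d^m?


Output space = H^(tensor 11) where dim(H) = 32
dim = 32^11
= 1024 (after 2 factors)
= 32768 (after 3 factors)
= 1048576 (after 4 factors)
= 33554432 (after 5 factors)
= 1073741824 (after 6 factors)
= 34359738368 (after 7 factors)
= 1099511627776 (after 8 factors)
= 35184372088832 (after 9 factors)
= 1125899906842624 (after 10 factors)
= 36028797018963968 (after 11 factors)
= 36028797018963968

36028797018963968


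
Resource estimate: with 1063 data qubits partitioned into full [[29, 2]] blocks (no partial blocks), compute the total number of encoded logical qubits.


Each code block uses 29 physical qubits for 2 logical qubit(s).
Number of complete blocks = floor(1063 / 29) = 36
Logical qubits = 36 * 2
= 72

72


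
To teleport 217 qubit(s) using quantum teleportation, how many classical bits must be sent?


Quantum teleportation requires 2 classical bits per qubit teleported.
217 qubit(s) -> 2 * 217 = 434 classical bits

434


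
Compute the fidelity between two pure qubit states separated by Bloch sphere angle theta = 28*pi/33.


For states separated by angle theta on Bloch sphere:
F = cos^2(theta/2)
theta = 28*pi/33 = 2.6656
theta/2 = 1.3328
cos(theta/2) = 0.2358
F = 0.0556

0.0556


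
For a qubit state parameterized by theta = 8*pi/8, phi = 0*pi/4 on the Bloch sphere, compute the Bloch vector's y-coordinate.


theta = 3.1416, phi = 0.0000
r_y = sin(theta)*sin(phi) = 0.0000 * 0.0000
r_y = 0.0000

0.0000


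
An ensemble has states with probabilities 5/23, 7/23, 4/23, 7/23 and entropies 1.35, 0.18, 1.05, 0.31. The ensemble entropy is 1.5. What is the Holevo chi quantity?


chi = S(rho) - sum_i p_i * S(rho_i)
Weighted entropy = 5/23 * 1.35 + 7/23 * 0.18 + 4/23 * 1.05 + 7/23 * 0.31
= 0.6252
chi = 1.5 - 0.6252
= 0.8748

0.8748


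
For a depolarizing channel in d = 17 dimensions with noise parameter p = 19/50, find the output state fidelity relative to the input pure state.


F = (1-p) + p/d
= (1 - 0.3800) + 0.3800/17
= 0.6200 + 0.0224
= 0.6424

0.6424


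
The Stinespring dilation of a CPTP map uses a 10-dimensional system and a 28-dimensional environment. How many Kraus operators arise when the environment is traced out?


Tracing out the environment in an orthonormal basis {|i>_E} gives Kraus operators K_i = <i|_E U |0>_E.
Number of Kraus operators = dim(H_env) = d_env
= 28

28


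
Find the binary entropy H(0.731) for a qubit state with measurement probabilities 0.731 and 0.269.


S = -p*log2(p) - (1-p)*log2(1-p)
p = 0.7310, 1-p = 0.2690
= -0.7310 * log2(0.7310) - 0.2690 * log2(0.2690)
= -(-0.3305) - (-0.5096)
= 0.8400

0.8400


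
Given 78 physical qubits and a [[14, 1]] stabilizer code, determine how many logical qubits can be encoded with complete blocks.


Each code block uses 14 physical qubits for 1 logical qubit(s).
Number of complete blocks = floor(78 / 14) = 5
Logical qubits = 5 * 1
= 5

5


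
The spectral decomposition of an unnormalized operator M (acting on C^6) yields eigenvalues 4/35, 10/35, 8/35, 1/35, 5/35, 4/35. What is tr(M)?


tr(M) = sum of eigenvalues
= 4/35 + 10/35 + 8/35 + 1/35 + 5/35 + 4/35
= 32/35
= 0.9143

0.9143


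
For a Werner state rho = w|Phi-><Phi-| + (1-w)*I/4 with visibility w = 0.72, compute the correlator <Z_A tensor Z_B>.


|Phi-> = (|00> - |11>)/sqrt(2)
For the pure Bell state, <Z_A Z_B> = +1 (Bell-state Pauli correlator).
The maximally-mixed part I/4 has tr(I/4 * P tensor P) = 0 for any traceless Pauli P.
So <Z_A Z_B>_rho = w * (+1) + (1 - w) * 0
= 0.72 * (+1)
= 0.7200

0.7200


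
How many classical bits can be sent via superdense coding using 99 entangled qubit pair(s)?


Superdense coding allows 2 classical bits per shared entangled pair.
99 pair(s) -> 2 * 99 = 198 classical bits

198


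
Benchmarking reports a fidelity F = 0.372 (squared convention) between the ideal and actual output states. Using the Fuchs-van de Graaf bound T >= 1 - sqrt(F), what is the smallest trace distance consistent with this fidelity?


Fuchs-van de Graaf (squared-fidelity convention): 1 - sqrt(F) <= T <= sqrt(1 - F).
Lower bound: T >= 1 - sqrt(F)
sqrt(F) = sqrt(0.372) = 0.6099
T >= 1 - 0.6099
T >= 0.3901

0.3901


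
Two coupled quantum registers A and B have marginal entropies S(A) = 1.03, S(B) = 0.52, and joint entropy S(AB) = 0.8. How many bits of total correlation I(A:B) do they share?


I(A:B) = S(A) + S(B) - S(AB)
= 1.03 + 0.52 - 0.8
= 0.7500

0.7500


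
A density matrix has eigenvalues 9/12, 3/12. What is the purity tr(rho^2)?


tr(rho^2) = sum of eigenvalues squared
= (9/12)^2 + (3/12)^2
= (81 + 9) / 144
= 90/144
= 0.6250

0.6250


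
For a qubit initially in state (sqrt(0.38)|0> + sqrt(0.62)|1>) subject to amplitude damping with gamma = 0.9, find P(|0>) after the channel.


For amplitude damping with parameter gamma on state sqrt(a)|0> + sqrt(b)|1>:
alpha^2 = 0.38, beta^2 = 0.62
P(|0>) = alpha^2 + gamma * beta^2
= 0.38 + 0.9 * 0.62
= 0.38 + 0.5580
= 0.9380

0.9380


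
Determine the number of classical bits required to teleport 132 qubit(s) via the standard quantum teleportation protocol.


Quantum teleportation requires 2 classical bits per qubit teleported.
132 qubit(s) -> 2 * 132 = 264 classical bits

264


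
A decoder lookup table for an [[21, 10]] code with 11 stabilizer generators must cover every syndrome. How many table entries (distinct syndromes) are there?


Each stabilizer generator gives a binary (+1 or -1) measurement outcome.
With 11 independent generators:
Total syndromes = 2^11
= 2048

2048


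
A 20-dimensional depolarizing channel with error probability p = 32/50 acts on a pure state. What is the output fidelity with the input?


F = (1-p) + p/d
= (1 - 0.6400) + 0.6400/20
= 0.3600 + 0.0320
= 0.3920

0.3920


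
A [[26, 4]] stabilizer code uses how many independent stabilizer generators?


For an [[n,k]] stabilizer code:
Number of stabilizer generators = n - k
= 26 - 4
= 22

22


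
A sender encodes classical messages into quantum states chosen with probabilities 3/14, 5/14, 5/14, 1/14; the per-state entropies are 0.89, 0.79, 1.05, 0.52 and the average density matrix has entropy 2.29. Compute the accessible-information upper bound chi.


chi = S(rho) - sum_i p_i * S(rho_i)
Weighted entropy = 3/14 * 0.89 + 5/14 * 0.79 + 5/14 * 1.05 + 1/14 * 0.52
= 0.8850
chi = 2.29 - 0.8850
= 1.4050

1.4050


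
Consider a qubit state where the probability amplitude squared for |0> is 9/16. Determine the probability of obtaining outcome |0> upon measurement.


|alpha|^2 = 9/16 = 0.5625
|beta|^2 = 1 - 9/16 = 7/16 = 0.4375
P(|0>) = |alpha|^2 = 0.5625

0.5625


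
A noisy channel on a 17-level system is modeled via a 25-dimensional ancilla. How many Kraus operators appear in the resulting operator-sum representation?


Tracing out the environment in an orthonormal basis {|i>_E} gives Kraus operators K_i = <i|_E U |0>_E.
Number of Kraus operators = dim(H_env) = d_env
= 25

25


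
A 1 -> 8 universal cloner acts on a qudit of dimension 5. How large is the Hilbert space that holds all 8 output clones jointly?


Output space = H^(tensor 8) where dim(H) = 5
dim = 5^8
= 25 (after 2 factors)
= 125 (after 3 factors)
= 625 (after 4 factors)
= 3125 (after 5 factors)
= 15625 (after 6 factors)
= 78125 (after 7 factors)
= 390625 (after 8 factors)
= 390625

390625


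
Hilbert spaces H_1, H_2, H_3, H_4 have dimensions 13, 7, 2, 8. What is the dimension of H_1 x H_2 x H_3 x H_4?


dim(H_1 x H_2 x H_3 x H_4) = 13 * 7 * 2 * 8
= 91 * 2 * 8
= 182 * 8
= 1456

1456


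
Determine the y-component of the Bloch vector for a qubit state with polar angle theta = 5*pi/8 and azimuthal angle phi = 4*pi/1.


theta = 1.9635, phi = 12.5664
r_y = sin(theta)*sin(phi) = 0.9239 * 0.0000
r_y = 0.0000

0.0000


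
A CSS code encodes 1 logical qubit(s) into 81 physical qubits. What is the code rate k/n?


Code rate R = k/n
= 1/81
= 0.0123

0.0123


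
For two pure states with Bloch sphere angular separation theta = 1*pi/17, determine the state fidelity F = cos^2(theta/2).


For states separated by angle theta on Bloch sphere:
F = cos^2(theta/2)
theta = 1*pi/17 = 0.1848
theta/2 = 0.0924
cos(theta/2) = 0.9957
F = 0.9915

0.9915


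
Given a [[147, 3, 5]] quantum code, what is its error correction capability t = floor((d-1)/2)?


Code parameters: [[147, 3, 5]], distance d = 5.
Number of correctable errors = floor((d-1)/2)
= floor((5 - 1)/2)
= floor(4/2)
= 2

2


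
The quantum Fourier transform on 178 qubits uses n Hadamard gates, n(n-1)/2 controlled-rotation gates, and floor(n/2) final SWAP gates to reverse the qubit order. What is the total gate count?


Hadamard gates: 178
Controlled rotations: n*(n-1)/2 = 178*177/2 = 15753
SWAP gates: floor(n/2) = floor(178/2) = 89
Total = 178 + 15753 + 89
= 16020

16020


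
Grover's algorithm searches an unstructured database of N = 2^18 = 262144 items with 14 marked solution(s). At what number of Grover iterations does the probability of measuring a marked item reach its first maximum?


After j Grover iterations the success probability is P(j) = sin^2((2j+1)*theta), where sin(theta) = sqrt(k/N).
N = 2^18 = 262144, k = 14
sin(theta) = sqrt(k/N) = 0.007307924584
theta = arcsin(sqrt(k/N)) = 0.007307989633 rad
P(j) reaches its first maximum when (2j+1)*theta is as close as possible to pi/2, i.e. j = round(pi/(4*theta) - 1/2).
pi/(4*theta) - 1/2 = 106.9712
(For comparison, the common estimate pi/4 * sqrt(N/k) = 107.4721; the exact maximiser is used here.)
Optimal iterations = 107

107


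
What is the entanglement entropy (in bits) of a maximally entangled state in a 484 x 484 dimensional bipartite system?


For a maximally entangled state in d x d:
S = log2(d) = log2(484)
= 8.9189

8.9189


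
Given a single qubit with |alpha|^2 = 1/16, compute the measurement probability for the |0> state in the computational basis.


|alpha|^2 = 1/16 = 0.0625
|beta|^2 = 1 - 1/16 = 15/16 = 0.9375
P(|0>) = |alpha|^2 = 0.0625

0.0625


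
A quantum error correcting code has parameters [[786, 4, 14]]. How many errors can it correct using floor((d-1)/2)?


Code parameters: [[786, 4, 14]], distance d = 14.
Number of correctable errors = floor((d-1)/2)
= floor((14 - 1)/2)
= floor(13/2)
= 6

6


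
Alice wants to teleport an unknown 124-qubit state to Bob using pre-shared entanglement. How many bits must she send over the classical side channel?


Quantum teleportation requires 2 classical bits per qubit teleported.
124 qubit(s) -> 2 * 124 = 248 classical bits

248


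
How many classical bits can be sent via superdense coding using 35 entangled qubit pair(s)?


Superdense coding allows 2 classical bits per shared entangled pair.
35 pair(s) -> 2 * 35 = 70 classical bits

70


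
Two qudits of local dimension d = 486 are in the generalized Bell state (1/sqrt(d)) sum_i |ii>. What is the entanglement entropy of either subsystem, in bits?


For a maximally entangled state in d x d:
S = log2(d) = log2(486)
= 8.9248

8.9248


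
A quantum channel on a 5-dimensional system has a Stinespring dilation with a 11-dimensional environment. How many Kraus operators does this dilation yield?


Tracing out the environment in an orthonormal basis {|i>_E} gives Kraus operators K_i = <i|_E U |0>_E.
Number of Kraus operators = dim(H_env) = d_env
= 11

11


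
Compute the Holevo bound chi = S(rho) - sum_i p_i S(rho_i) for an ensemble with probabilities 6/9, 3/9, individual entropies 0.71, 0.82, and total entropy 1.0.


chi = S(rho) - sum_i p_i * S(rho_i)
Weighted entropy = 6/9 * 0.71 + 3/9 * 0.82
= 0.7467
chi = 1.0 - 0.7467
= 0.2533

0.2533


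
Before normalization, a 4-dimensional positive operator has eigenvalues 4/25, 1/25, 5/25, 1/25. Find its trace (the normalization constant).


tr(M) = sum of eigenvalues
= 4/25 + 1/25 + 5/25 + 1/25
= 11/25
= 0.4400

0.4400


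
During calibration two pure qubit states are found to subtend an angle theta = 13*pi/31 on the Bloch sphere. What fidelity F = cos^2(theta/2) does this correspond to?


For states separated by angle theta on Bloch sphere:
F = cos^2(theta/2)
theta = 13*pi/31 = 1.3174
theta/2 = 0.6587
cos(theta/2) = 0.7908
F = 0.6253

0.6253


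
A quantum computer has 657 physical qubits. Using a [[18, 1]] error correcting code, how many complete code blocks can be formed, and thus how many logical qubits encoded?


Each code block uses 18 physical qubits for 1 logical qubit(s).
Number of complete blocks = floor(657 / 18) = 36
Logical qubits = 36 * 1
= 36

36


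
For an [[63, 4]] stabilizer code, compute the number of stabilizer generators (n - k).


For an [[n,k]] stabilizer code:
Number of stabilizer generators = n - k
= 63 - 4
= 59

59


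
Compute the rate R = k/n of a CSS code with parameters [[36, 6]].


Code rate R = k/n
= 6/36
= 0.1667

0.1667


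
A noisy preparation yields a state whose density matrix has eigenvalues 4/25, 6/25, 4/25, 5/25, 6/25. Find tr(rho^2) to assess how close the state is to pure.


tr(rho^2) = sum of eigenvalues squared
= (4/25)^2 + (6/25)^2 + (4/25)^2 + (5/25)^2 + (6/25)^2
= (16 + 36 + 16 + 25 + 36) / 625
= 129/625
= 0.2064

0.2064


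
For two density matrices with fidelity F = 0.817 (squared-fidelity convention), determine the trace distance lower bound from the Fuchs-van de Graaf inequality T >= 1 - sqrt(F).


Fuchs-van de Graaf (squared-fidelity convention): 1 - sqrt(F) <= T <= sqrt(1 - F).
Lower bound: T >= 1 - sqrt(F)
sqrt(F) = sqrt(0.817) = 0.9039
T >= 1 - 0.9039
T >= 0.0961

0.0961


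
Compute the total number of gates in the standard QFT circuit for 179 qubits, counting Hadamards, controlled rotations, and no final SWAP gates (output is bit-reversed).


Hadamard gates: 179
Controlled rotations: n*(n-1)/2 = 179*178/2 = 15931
SWAP gates: 0 (omitted)
Total = 179 + 15931
= 16110

16110


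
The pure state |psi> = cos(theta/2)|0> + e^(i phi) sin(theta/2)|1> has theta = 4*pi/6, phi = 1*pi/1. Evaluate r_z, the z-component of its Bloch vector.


theta = 2.0944, phi = 3.1416
r_z = cos(theta) = -0.5000

-0.5000


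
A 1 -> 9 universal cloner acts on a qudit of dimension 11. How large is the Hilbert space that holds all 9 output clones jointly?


Output space = H^(tensor 9) where dim(H) = 11
dim = 11^9
= 121 (after 2 factors)
= 1331 (after 3 factors)
= 14641 (after 4 factors)
= 161051 (after 5 factors)
= 1771561 (after 6 factors)
= 19487171 (after 7 factors)
= 214358881 (after 8 factors)
= 2357947691 (after 9 factors)
= 2357947691

2357947691


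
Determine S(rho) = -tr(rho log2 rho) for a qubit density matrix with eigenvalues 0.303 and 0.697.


S = -p*log2(p) - (1-p)*log2(1-p)
p = 0.3030, 1-p = 0.6970
= -0.3030 * log2(0.3030) - 0.6970 * log2(0.6970)
= -(-0.5220) - (-0.3630)
= 0.8849

0.8849


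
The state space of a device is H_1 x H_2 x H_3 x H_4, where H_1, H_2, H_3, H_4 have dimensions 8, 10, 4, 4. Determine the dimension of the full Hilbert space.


dim(H_1 x H_2 x H_3 x H_4) = 8 * 10 * 4 * 4
= 80 * 4 * 4
= 320 * 4
= 1280

1280


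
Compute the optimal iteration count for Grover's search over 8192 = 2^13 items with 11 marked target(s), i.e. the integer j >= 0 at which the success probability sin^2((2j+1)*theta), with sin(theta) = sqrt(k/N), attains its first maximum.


After j Grover iterations the success probability is P(j) = sin^2((2j+1)*theta), where sin(theta) = sqrt(k/N).
N = 2^13 = 8192, k = 11
sin(theta) = sqrt(k/N) = 0.03664387312
theta = arcsin(sqrt(k/N)) = 0.03665207882 rad
P(j) reaches its first maximum when (2j+1)*theta is as close as possible to pi/2, i.e. j = round(pi/(4*theta) - 1/2).
pi/(4*theta) - 1/2 = 20.9285
(For comparison, the common estimate pi/4 * sqrt(N/k) = 21.4333; the exact maximiser is used here.)
Optimal iterations = 21

21


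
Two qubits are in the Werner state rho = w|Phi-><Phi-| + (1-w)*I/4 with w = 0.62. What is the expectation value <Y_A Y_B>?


|Phi-> = (|00> - |11>)/sqrt(2)
For the pure Bell state, <Y_A Y_B> = +1 (Bell-state Pauli correlator).
The maximally-mixed part I/4 has tr(I/4 * P tensor P) = 0 for any traceless Pauli P.
So <Y_A Y_B>_rho = w * (+1) + (1 - w) * 0
= 0.62 * (+1)
= 0.6200

0.6200


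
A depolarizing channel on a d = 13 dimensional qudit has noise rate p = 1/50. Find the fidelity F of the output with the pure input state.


F = (1-p) + p/d
= (1 - 0.0200) + 0.0200/13
= 0.9800 + 0.0015
= 0.9815

0.9815


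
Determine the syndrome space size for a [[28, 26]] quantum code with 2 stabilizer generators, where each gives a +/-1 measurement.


Each stabilizer generator gives a binary (+1 or -1) measurement outcome.
With 2 independent generators:
Total syndromes = 2^2
= 4

4


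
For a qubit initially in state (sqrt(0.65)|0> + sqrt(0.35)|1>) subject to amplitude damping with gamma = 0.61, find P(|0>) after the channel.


For amplitude damping with parameter gamma on state sqrt(a)|0> + sqrt(b)|1>:
alpha^2 = 0.65, beta^2 = 0.35
P(|0>) = alpha^2 + gamma * beta^2
= 0.65 + 0.61 * 0.35
= 0.65 + 0.2135
= 0.8635

0.8635


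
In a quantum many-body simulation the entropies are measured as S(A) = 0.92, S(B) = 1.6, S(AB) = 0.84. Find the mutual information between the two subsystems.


I(A:B) = S(A) + S(B) - S(AB)
= 0.92 + 1.6 - 0.84
= 1.6800

1.6800


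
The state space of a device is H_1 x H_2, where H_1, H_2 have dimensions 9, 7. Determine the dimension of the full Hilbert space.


dim(H_1 x H_2) = 9 * 7
= 63

63


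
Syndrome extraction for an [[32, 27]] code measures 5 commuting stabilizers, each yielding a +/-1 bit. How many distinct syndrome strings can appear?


Each stabilizer generator gives a binary (+1 or -1) measurement outcome.
With 5 independent generators:
Total syndromes = 2^5
= 32

32


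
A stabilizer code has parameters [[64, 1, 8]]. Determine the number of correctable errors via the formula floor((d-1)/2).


Code parameters: [[64, 1, 8]], distance d = 8.
Number of correctable errors = floor((d-1)/2)
= floor((8 - 1)/2)
= floor(7/2)
= 3

3


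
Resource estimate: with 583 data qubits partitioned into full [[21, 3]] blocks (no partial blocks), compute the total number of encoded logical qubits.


Each code block uses 21 physical qubits for 3 logical qubit(s).
Number of complete blocks = floor(583 / 21) = 27
Logical qubits = 27 * 3
= 81

81


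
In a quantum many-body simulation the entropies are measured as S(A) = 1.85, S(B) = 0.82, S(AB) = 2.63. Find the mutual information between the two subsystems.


I(A:B) = S(A) + S(B) - S(AB)
= 1.85 + 0.82 - 2.63
= 0.0400

0.0400


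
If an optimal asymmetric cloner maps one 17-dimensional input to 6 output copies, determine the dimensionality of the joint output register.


Output space = H^(tensor 6) where dim(H) = 17
dim = 17^6
= 289 (after 2 factors)
= 4913 (after 3 factors)
= 83521 (after 4 factors)
= 1419857 (after 5 factors)
= 24137569 (after 6 factors)
= 24137569

24137569


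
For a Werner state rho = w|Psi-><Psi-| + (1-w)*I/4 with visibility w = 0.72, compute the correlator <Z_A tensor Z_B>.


|Psi-> = (|01> - |10>)/sqrt(2)
For the pure Bell state, <Z_A Z_B> = -1 (Bell-state Pauli correlator).
The maximally-mixed part I/4 has tr(I/4 * P tensor P) = 0 for any traceless Pauli P.
So <Z_A Z_B>_rho = w * (-1) + (1 - w) * 0
= 0.72 * (-1)
= -0.7200

-0.7200


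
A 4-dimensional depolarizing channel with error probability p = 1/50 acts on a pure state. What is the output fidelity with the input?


F = (1-p) + p/d
= (1 - 0.0200) + 0.0200/4
= 0.9800 + 0.0050
= 0.9850

0.9850


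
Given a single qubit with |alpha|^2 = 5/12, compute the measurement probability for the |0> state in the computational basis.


|alpha|^2 = 5/12 = 0.4167
|beta|^2 = 1 - 5/12 = 7/12 = 0.5833
P(|0>) = |alpha|^2 = 0.4167

0.4167


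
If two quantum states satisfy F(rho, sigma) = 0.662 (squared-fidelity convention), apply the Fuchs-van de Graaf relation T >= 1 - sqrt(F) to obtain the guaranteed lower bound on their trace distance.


Fuchs-van de Graaf (squared-fidelity convention): 1 - sqrt(F) <= T <= sqrt(1 - F).
Lower bound: T >= 1 - sqrt(F)
sqrt(F) = sqrt(0.662) = 0.8136
T >= 1 - 0.8136
T >= 0.1864

0.1864


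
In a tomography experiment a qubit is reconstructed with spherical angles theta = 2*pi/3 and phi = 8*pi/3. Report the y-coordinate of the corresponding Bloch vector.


theta = 2.0944, phi = 8.3776
r_y = sin(theta)*sin(phi) = 0.8660 * 0.8660
r_y = 0.7500

0.7500


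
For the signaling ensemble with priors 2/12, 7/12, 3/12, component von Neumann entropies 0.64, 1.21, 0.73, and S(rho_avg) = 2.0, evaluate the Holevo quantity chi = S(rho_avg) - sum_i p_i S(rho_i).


chi = S(rho) - sum_i p_i * S(rho_i)
Weighted entropy = 2/12 * 0.64 + 7/12 * 1.21 + 3/12 * 0.73
= 0.9950
chi = 2.0 - 0.9950
= 1.0050

1.0050


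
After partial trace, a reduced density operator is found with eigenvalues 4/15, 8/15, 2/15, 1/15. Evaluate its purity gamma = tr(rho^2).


tr(rho^2) = sum of eigenvalues squared
= (4/15)^2 + (8/15)^2 + (2/15)^2 + (1/15)^2
= (16 + 64 + 4 + 1) / 225
= 85/225
= 0.3778

0.3778


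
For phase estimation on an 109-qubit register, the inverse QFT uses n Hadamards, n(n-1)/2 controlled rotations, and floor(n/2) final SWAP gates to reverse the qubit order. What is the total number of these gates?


Hadamard gates: 109
Controlled rotations: n*(n-1)/2 = 109*108/2 = 5886
SWAP gates: floor(n/2) = floor(109/2) = 54
Total = 109 + 5886 + 54
= 6049

6049


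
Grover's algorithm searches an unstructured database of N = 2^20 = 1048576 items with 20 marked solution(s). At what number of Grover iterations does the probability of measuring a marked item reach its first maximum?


After j Grover iterations the success probability is P(j) = sin^2((2j+1)*theta), where sin(theta) = sqrt(k/N).
N = 2^20 = 1048576, k = 20
sin(theta) = sqrt(k/N) = 0.004367320269
theta = arcsin(sqrt(k/N)) = 0.004367334152 rad
P(j) reaches its first maximum when (2j+1)*theta is as close as possible to pi/2, i.e. j = round(pi/(4*theta) - 1/2).
pi/(4*theta) - 1/2 = 179.3347
(For comparison, the common estimate pi/4 * sqrt(N/k) = 179.8353; the exact maximiser is used here.)
Optimal iterations = 179

179


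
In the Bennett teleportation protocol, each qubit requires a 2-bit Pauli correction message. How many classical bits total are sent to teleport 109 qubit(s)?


Quantum teleportation requires 2 classical bits per qubit teleported.
109 qubit(s) -> 2 * 109 = 218 classical bits

218


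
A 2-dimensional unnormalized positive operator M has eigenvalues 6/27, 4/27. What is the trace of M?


tr(M) = sum of eigenvalues
= 6/27 + 4/27
= 10/27
= 0.3704

0.3704


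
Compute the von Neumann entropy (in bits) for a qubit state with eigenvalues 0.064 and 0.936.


S = -p*log2(p) - (1-p)*log2(1-p)
p = 0.0640, 1-p = 0.9360
= -0.0640 * log2(0.0640) - 0.9360 * log2(0.9360)
= -(-0.2538) - (-0.0893)
= 0.3431

0.3431
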